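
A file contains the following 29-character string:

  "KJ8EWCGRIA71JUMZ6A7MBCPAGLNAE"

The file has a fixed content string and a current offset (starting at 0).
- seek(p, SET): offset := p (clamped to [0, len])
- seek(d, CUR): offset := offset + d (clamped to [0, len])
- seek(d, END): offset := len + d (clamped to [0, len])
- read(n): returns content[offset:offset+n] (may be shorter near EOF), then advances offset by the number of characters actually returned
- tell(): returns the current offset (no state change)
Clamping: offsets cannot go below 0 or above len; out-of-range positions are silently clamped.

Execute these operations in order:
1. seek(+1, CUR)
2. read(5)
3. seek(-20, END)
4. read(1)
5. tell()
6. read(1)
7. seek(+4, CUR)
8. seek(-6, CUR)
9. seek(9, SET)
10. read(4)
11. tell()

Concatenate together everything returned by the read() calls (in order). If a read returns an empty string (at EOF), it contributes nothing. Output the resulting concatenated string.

Answer: J8EWCA7A71J

Derivation:
After 1 (seek(+1, CUR)): offset=1
After 2 (read(5)): returned 'J8EWC', offset=6
After 3 (seek(-20, END)): offset=9
After 4 (read(1)): returned 'A', offset=10
After 5 (tell()): offset=10
After 6 (read(1)): returned '7', offset=11
After 7 (seek(+4, CUR)): offset=15
After 8 (seek(-6, CUR)): offset=9
After 9 (seek(9, SET)): offset=9
After 10 (read(4)): returned 'A71J', offset=13
After 11 (tell()): offset=13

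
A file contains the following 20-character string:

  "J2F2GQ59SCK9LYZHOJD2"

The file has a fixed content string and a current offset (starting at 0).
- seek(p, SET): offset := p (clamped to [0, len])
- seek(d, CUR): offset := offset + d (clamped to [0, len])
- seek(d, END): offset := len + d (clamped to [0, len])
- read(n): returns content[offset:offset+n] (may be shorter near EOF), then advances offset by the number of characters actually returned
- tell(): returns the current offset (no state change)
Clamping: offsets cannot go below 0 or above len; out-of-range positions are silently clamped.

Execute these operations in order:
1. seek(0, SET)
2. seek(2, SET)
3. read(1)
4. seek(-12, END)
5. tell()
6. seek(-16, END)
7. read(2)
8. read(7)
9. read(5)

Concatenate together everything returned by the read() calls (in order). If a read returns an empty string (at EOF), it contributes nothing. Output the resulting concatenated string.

Answer: FGQ59SCK9LYZHOJ

Derivation:
After 1 (seek(0, SET)): offset=0
After 2 (seek(2, SET)): offset=2
After 3 (read(1)): returned 'F', offset=3
After 4 (seek(-12, END)): offset=8
After 5 (tell()): offset=8
After 6 (seek(-16, END)): offset=4
After 7 (read(2)): returned 'GQ', offset=6
After 8 (read(7)): returned '59SCK9L', offset=13
After 9 (read(5)): returned 'YZHOJ', offset=18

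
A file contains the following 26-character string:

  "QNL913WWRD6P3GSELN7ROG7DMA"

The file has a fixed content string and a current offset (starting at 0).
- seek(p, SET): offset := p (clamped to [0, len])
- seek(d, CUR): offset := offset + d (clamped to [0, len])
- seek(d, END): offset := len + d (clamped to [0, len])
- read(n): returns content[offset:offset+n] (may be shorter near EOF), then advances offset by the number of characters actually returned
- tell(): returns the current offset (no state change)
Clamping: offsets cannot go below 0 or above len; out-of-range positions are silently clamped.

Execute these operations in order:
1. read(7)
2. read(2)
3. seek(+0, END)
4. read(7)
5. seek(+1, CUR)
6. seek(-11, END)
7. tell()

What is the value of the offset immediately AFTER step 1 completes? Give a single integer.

After 1 (read(7)): returned 'QNL913W', offset=7

Answer: 7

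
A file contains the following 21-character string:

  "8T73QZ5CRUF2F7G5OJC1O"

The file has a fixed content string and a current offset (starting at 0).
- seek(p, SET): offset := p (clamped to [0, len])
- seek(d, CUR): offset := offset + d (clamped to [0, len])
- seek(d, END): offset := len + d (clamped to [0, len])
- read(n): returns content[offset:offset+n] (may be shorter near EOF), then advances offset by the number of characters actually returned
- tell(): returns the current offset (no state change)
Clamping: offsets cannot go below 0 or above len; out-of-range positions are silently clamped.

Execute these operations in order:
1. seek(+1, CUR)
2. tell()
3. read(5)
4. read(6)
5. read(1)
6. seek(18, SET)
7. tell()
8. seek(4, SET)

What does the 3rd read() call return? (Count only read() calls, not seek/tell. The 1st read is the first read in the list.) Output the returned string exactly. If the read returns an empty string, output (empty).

After 1 (seek(+1, CUR)): offset=1
After 2 (tell()): offset=1
After 3 (read(5)): returned 'T73QZ', offset=6
After 4 (read(6)): returned '5CRUF2', offset=12
After 5 (read(1)): returned 'F', offset=13
After 6 (seek(18, SET)): offset=18
After 7 (tell()): offset=18
After 8 (seek(4, SET)): offset=4

Answer: F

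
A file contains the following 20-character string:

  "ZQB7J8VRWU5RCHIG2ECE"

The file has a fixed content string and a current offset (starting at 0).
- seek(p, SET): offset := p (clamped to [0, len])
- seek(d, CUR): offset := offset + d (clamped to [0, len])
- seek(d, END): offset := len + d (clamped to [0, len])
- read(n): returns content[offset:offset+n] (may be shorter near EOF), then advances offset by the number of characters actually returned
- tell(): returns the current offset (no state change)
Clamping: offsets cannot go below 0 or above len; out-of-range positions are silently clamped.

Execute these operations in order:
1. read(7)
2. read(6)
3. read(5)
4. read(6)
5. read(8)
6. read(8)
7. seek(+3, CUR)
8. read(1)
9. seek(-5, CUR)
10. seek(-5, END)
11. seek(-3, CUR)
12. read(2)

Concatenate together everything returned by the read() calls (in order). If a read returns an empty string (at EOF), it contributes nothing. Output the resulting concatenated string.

After 1 (read(7)): returned 'ZQB7J8V', offset=7
After 2 (read(6)): returned 'RWU5RC', offset=13
After 3 (read(5)): returned 'HIG2E', offset=18
After 4 (read(6)): returned 'CE', offset=20
After 5 (read(8)): returned '', offset=20
After 6 (read(8)): returned '', offset=20
After 7 (seek(+3, CUR)): offset=20
After 8 (read(1)): returned '', offset=20
After 9 (seek(-5, CUR)): offset=15
After 10 (seek(-5, END)): offset=15
After 11 (seek(-3, CUR)): offset=12
After 12 (read(2)): returned 'CH', offset=14

Answer: ZQB7J8VRWU5RCHIG2ECECH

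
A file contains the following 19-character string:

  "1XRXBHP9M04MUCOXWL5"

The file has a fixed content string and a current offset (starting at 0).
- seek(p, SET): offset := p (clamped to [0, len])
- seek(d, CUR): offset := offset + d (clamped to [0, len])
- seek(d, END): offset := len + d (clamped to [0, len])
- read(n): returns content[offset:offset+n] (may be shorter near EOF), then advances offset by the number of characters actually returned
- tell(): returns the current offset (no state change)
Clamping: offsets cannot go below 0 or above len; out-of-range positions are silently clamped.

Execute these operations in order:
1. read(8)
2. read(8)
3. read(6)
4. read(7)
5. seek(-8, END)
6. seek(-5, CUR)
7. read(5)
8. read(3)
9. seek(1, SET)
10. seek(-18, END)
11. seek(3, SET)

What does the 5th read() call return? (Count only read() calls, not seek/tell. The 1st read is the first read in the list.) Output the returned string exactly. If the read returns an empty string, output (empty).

Answer: P9M04

Derivation:
After 1 (read(8)): returned '1XRXBHP9', offset=8
After 2 (read(8)): returned 'M04MUCOX', offset=16
After 3 (read(6)): returned 'WL5', offset=19
After 4 (read(7)): returned '', offset=19
After 5 (seek(-8, END)): offset=11
After 6 (seek(-5, CUR)): offset=6
After 7 (read(5)): returned 'P9M04', offset=11
After 8 (read(3)): returned 'MUC', offset=14
After 9 (seek(1, SET)): offset=1
After 10 (seek(-18, END)): offset=1
After 11 (seek(3, SET)): offset=3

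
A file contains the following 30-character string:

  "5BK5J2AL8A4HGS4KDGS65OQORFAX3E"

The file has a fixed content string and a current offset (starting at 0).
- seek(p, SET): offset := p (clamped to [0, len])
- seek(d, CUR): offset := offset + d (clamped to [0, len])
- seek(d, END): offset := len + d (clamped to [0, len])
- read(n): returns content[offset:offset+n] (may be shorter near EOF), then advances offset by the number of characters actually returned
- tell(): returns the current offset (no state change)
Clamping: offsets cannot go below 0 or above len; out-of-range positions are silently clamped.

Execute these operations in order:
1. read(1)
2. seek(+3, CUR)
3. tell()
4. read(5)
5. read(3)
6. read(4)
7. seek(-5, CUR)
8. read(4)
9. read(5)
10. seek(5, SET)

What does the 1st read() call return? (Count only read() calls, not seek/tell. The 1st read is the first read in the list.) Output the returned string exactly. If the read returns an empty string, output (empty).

After 1 (read(1)): returned '5', offset=1
After 2 (seek(+3, CUR)): offset=4
After 3 (tell()): offset=4
After 4 (read(5)): returned 'J2AL8', offset=9
After 5 (read(3)): returned 'A4H', offset=12
After 6 (read(4)): returned 'GS4K', offset=16
After 7 (seek(-5, CUR)): offset=11
After 8 (read(4)): returned 'HGS4', offset=15
After 9 (read(5)): returned 'KDGS6', offset=20
After 10 (seek(5, SET)): offset=5

Answer: 5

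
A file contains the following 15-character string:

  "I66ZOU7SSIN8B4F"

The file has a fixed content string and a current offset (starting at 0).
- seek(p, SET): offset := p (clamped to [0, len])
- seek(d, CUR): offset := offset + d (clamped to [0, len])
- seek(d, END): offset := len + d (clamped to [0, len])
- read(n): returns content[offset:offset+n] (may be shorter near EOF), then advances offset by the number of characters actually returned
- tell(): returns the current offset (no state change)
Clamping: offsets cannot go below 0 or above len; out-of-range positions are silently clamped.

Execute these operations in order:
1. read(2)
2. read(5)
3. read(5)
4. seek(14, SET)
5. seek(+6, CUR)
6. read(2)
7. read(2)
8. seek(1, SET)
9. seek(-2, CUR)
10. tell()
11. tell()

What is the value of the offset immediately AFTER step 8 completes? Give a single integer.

Answer: 1

Derivation:
After 1 (read(2)): returned 'I6', offset=2
After 2 (read(5)): returned '6ZOU7', offset=7
After 3 (read(5)): returned 'SSIN8', offset=12
After 4 (seek(14, SET)): offset=14
After 5 (seek(+6, CUR)): offset=15
After 6 (read(2)): returned '', offset=15
After 7 (read(2)): returned '', offset=15
After 8 (seek(1, SET)): offset=1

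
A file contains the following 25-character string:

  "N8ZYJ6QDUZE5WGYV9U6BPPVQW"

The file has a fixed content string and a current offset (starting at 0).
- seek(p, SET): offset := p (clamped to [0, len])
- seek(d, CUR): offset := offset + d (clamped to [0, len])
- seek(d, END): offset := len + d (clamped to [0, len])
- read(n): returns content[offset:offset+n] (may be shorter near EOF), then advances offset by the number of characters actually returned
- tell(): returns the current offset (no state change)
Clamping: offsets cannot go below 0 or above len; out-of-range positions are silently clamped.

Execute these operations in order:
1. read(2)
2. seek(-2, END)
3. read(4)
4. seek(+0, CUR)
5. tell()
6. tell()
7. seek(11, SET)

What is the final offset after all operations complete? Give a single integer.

After 1 (read(2)): returned 'N8', offset=2
After 2 (seek(-2, END)): offset=23
After 3 (read(4)): returned 'QW', offset=25
After 4 (seek(+0, CUR)): offset=25
After 5 (tell()): offset=25
After 6 (tell()): offset=25
After 7 (seek(11, SET)): offset=11

Answer: 11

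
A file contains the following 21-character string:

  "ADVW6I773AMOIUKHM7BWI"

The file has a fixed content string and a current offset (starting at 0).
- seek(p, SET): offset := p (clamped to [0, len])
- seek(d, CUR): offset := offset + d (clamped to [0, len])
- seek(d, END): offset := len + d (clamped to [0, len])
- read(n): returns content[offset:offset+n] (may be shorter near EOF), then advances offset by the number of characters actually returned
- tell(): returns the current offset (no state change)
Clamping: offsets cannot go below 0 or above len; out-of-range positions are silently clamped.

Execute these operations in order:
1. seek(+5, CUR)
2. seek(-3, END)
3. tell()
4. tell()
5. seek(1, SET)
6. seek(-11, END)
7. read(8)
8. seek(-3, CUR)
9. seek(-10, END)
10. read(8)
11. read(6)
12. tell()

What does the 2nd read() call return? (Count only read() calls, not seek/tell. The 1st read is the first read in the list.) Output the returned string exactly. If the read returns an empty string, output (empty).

Answer: OIUKHM7B

Derivation:
After 1 (seek(+5, CUR)): offset=5
After 2 (seek(-3, END)): offset=18
After 3 (tell()): offset=18
After 4 (tell()): offset=18
After 5 (seek(1, SET)): offset=1
After 6 (seek(-11, END)): offset=10
After 7 (read(8)): returned 'MOIUKHM7', offset=18
After 8 (seek(-3, CUR)): offset=15
After 9 (seek(-10, END)): offset=11
After 10 (read(8)): returned 'OIUKHM7B', offset=19
After 11 (read(6)): returned 'WI', offset=21
After 12 (tell()): offset=21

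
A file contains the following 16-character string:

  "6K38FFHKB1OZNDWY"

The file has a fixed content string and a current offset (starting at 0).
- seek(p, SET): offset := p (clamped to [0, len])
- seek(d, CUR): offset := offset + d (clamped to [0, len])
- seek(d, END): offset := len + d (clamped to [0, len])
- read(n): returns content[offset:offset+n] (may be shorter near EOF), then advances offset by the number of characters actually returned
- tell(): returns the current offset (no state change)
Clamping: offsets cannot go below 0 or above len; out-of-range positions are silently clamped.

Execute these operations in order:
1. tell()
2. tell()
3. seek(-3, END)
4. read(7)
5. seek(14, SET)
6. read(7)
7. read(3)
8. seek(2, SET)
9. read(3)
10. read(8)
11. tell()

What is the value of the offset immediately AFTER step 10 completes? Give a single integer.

After 1 (tell()): offset=0
After 2 (tell()): offset=0
After 3 (seek(-3, END)): offset=13
After 4 (read(7)): returned 'DWY', offset=16
After 5 (seek(14, SET)): offset=14
After 6 (read(7)): returned 'WY', offset=16
After 7 (read(3)): returned '', offset=16
After 8 (seek(2, SET)): offset=2
After 9 (read(3)): returned '38F', offset=5
After 10 (read(8)): returned 'FHKB1OZN', offset=13

Answer: 13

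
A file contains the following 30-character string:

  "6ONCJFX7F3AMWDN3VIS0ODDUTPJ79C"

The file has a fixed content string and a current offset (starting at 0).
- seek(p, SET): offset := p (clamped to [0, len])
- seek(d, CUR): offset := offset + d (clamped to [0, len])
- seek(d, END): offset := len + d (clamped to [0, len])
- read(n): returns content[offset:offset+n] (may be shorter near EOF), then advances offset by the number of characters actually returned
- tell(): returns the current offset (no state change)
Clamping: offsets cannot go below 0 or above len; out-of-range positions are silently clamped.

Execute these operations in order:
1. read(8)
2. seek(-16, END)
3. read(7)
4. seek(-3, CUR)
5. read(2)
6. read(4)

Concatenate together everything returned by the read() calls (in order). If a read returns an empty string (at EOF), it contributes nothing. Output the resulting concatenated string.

Answer: 6ONCJFX7N3VIS0OS0ODDU

Derivation:
After 1 (read(8)): returned '6ONCJFX7', offset=8
After 2 (seek(-16, END)): offset=14
After 3 (read(7)): returned 'N3VIS0O', offset=21
After 4 (seek(-3, CUR)): offset=18
After 5 (read(2)): returned 'S0', offset=20
After 6 (read(4)): returned 'ODDU', offset=24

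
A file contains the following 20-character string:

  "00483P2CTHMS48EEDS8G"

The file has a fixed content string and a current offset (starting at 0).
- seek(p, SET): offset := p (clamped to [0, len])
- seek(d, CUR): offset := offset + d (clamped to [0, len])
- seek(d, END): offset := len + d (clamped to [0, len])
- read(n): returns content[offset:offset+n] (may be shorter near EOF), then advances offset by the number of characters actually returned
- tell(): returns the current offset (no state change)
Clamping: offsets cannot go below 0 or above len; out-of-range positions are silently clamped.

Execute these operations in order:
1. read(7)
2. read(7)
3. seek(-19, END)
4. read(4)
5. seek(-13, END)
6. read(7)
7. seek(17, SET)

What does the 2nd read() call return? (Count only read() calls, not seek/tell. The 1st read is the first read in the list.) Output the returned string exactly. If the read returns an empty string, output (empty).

Answer: CTHMS48

Derivation:
After 1 (read(7)): returned '00483P2', offset=7
After 2 (read(7)): returned 'CTHMS48', offset=14
After 3 (seek(-19, END)): offset=1
After 4 (read(4)): returned '0483', offset=5
After 5 (seek(-13, END)): offset=7
After 6 (read(7)): returned 'CTHMS48', offset=14
After 7 (seek(17, SET)): offset=17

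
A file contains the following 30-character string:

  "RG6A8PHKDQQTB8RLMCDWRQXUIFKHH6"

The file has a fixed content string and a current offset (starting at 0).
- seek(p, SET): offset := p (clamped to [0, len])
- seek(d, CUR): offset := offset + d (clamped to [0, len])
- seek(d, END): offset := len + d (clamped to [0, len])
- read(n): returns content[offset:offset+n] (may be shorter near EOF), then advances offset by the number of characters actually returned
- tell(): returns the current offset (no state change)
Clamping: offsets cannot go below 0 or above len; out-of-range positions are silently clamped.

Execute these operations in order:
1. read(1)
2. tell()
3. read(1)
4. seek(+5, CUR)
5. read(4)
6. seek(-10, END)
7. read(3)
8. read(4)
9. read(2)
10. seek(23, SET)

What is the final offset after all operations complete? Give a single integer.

Answer: 23

Derivation:
After 1 (read(1)): returned 'R', offset=1
After 2 (tell()): offset=1
After 3 (read(1)): returned 'G', offset=2
After 4 (seek(+5, CUR)): offset=7
After 5 (read(4)): returned 'KDQQ', offset=11
After 6 (seek(-10, END)): offset=20
After 7 (read(3)): returned 'RQX', offset=23
After 8 (read(4)): returned 'UIFK', offset=27
After 9 (read(2)): returned 'HH', offset=29
After 10 (seek(23, SET)): offset=23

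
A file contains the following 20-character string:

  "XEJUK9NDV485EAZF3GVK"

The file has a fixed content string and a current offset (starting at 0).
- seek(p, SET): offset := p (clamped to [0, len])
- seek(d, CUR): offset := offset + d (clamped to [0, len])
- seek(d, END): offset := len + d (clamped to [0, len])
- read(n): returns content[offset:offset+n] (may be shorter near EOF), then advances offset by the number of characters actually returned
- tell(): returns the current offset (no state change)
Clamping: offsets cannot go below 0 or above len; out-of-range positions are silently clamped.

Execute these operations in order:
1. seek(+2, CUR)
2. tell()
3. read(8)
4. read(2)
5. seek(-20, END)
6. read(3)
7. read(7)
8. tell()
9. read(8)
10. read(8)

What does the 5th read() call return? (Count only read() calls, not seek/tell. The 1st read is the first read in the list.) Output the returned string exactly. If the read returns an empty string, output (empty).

After 1 (seek(+2, CUR)): offset=2
After 2 (tell()): offset=2
After 3 (read(8)): returned 'JUK9NDV4', offset=10
After 4 (read(2)): returned '85', offset=12
After 5 (seek(-20, END)): offset=0
After 6 (read(3)): returned 'XEJ', offset=3
After 7 (read(7)): returned 'UK9NDV4', offset=10
After 8 (tell()): offset=10
After 9 (read(8)): returned '85EAZF3G', offset=18
After 10 (read(8)): returned 'VK', offset=20

Answer: 85EAZF3G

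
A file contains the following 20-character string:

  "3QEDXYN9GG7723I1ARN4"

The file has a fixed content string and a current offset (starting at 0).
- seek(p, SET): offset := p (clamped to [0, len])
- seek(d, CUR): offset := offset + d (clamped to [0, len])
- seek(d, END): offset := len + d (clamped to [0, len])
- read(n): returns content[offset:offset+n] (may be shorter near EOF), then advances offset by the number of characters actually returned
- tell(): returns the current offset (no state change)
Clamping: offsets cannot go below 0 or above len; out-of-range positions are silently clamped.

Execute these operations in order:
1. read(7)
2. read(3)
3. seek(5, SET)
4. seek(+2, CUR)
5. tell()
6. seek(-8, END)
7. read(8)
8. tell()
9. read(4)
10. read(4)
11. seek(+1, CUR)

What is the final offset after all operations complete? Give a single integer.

Answer: 20

Derivation:
After 1 (read(7)): returned '3QEDXYN', offset=7
After 2 (read(3)): returned '9GG', offset=10
After 3 (seek(5, SET)): offset=5
After 4 (seek(+2, CUR)): offset=7
After 5 (tell()): offset=7
After 6 (seek(-8, END)): offset=12
After 7 (read(8)): returned '23I1ARN4', offset=20
After 8 (tell()): offset=20
After 9 (read(4)): returned '', offset=20
After 10 (read(4)): returned '', offset=20
After 11 (seek(+1, CUR)): offset=20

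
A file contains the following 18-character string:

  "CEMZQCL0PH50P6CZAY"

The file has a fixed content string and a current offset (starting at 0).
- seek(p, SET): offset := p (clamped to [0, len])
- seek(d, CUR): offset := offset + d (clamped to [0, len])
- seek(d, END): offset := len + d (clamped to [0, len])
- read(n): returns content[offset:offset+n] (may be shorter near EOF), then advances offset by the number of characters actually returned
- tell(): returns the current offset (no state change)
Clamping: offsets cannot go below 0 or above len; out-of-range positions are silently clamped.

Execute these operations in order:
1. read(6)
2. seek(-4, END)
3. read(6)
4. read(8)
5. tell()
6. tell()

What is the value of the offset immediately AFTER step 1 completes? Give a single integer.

After 1 (read(6)): returned 'CEMZQC', offset=6

Answer: 6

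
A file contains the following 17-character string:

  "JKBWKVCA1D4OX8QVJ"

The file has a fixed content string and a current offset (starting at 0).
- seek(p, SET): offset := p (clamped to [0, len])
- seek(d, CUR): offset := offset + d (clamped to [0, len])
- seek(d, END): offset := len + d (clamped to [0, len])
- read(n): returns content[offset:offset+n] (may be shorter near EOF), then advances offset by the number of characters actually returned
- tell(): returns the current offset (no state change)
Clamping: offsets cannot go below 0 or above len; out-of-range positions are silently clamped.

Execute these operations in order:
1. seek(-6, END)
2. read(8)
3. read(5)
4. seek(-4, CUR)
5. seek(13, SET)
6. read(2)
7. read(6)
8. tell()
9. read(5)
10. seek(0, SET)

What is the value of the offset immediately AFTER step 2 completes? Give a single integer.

After 1 (seek(-6, END)): offset=11
After 2 (read(8)): returned 'OX8QVJ', offset=17

Answer: 17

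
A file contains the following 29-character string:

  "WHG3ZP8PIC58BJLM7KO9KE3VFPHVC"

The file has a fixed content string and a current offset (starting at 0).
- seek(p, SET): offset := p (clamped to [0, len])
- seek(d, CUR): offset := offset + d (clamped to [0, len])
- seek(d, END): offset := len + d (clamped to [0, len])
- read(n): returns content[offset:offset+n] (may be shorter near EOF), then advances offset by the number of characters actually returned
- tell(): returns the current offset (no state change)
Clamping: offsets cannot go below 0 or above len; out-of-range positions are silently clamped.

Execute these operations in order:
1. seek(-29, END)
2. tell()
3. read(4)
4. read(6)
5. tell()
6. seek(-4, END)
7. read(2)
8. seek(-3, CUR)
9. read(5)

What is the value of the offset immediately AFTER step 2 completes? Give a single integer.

After 1 (seek(-29, END)): offset=0
After 2 (tell()): offset=0

Answer: 0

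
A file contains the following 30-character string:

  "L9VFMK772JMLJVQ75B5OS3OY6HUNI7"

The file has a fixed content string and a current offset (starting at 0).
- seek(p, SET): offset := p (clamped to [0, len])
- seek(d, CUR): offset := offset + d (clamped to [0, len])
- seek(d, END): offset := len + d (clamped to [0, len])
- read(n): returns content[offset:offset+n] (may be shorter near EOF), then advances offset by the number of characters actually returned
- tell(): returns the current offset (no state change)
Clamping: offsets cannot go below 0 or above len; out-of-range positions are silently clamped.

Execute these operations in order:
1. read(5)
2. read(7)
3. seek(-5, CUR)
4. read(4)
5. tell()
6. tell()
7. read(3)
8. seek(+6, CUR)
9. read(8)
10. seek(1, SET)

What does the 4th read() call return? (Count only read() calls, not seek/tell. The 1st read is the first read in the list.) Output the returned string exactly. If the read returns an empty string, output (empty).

After 1 (read(5)): returned 'L9VFM', offset=5
After 2 (read(7)): returned 'K772JML', offset=12
After 3 (seek(-5, CUR)): offset=7
After 4 (read(4)): returned '72JM', offset=11
After 5 (tell()): offset=11
After 6 (tell()): offset=11
After 7 (read(3)): returned 'LJV', offset=14
After 8 (seek(+6, CUR)): offset=20
After 9 (read(8)): returned 'S3OY6HUN', offset=28
After 10 (seek(1, SET)): offset=1

Answer: LJV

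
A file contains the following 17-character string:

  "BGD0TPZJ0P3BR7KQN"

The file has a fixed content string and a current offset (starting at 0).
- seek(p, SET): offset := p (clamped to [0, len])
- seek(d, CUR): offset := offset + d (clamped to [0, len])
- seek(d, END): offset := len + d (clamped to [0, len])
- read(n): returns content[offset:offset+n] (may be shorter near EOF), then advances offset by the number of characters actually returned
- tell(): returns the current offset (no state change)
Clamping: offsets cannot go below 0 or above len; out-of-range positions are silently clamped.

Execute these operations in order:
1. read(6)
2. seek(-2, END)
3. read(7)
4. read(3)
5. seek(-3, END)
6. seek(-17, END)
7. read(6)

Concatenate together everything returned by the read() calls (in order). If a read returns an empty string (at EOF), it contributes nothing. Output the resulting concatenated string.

After 1 (read(6)): returned 'BGD0TP', offset=6
After 2 (seek(-2, END)): offset=15
After 3 (read(7)): returned 'QN', offset=17
After 4 (read(3)): returned '', offset=17
After 5 (seek(-3, END)): offset=14
After 6 (seek(-17, END)): offset=0
After 7 (read(6)): returned 'BGD0TP', offset=6

Answer: BGD0TPQNBGD0TP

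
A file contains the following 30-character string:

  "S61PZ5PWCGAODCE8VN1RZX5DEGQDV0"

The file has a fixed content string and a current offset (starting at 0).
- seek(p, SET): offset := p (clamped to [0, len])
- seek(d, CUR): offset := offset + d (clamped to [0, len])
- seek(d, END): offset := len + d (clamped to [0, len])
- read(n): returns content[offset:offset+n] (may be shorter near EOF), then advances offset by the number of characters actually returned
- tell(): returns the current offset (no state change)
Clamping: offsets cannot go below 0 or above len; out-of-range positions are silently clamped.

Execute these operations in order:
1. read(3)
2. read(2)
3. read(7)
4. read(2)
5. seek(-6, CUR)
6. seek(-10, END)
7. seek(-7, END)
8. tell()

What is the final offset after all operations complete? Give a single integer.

Answer: 23

Derivation:
After 1 (read(3)): returned 'S61', offset=3
After 2 (read(2)): returned 'PZ', offset=5
After 3 (read(7)): returned '5PWCGAO', offset=12
After 4 (read(2)): returned 'DC', offset=14
After 5 (seek(-6, CUR)): offset=8
After 6 (seek(-10, END)): offset=20
After 7 (seek(-7, END)): offset=23
After 8 (tell()): offset=23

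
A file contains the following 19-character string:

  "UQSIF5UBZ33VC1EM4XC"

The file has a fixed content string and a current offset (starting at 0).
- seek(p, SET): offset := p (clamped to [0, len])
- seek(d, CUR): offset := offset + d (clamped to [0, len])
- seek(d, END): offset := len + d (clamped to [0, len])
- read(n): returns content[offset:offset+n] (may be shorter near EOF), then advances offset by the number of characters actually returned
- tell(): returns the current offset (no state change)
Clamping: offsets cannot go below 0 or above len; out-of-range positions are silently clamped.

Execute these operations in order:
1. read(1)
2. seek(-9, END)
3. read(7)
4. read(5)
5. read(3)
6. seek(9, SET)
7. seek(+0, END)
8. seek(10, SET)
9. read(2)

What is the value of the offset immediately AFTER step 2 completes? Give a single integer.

Answer: 10

Derivation:
After 1 (read(1)): returned 'U', offset=1
After 2 (seek(-9, END)): offset=10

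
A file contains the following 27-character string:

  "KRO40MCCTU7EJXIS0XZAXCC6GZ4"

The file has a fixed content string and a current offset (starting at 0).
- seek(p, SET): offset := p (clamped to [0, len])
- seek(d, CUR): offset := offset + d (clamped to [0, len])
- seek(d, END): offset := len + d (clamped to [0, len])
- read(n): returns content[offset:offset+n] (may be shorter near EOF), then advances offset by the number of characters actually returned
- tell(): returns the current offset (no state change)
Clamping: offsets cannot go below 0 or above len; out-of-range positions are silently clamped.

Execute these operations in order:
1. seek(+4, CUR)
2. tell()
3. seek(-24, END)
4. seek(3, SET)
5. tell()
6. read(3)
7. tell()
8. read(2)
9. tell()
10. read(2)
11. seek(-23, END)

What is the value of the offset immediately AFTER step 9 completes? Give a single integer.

Answer: 8

Derivation:
After 1 (seek(+4, CUR)): offset=4
After 2 (tell()): offset=4
After 3 (seek(-24, END)): offset=3
After 4 (seek(3, SET)): offset=3
After 5 (tell()): offset=3
After 6 (read(3)): returned '40M', offset=6
After 7 (tell()): offset=6
After 8 (read(2)): returned 'CC', offset=8
After 9 (tell()): offset=8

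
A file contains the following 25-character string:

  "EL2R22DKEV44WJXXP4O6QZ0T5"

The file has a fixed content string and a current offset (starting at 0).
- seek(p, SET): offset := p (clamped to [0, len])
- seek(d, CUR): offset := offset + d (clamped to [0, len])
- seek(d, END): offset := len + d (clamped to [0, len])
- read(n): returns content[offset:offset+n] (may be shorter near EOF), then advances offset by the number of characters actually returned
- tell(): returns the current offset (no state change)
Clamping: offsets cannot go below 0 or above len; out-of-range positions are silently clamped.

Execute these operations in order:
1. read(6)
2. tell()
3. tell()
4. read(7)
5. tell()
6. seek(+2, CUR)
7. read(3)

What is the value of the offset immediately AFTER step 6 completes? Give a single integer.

After 1 (read(6)): returned 'EL2R22', offset=6
After 2 (tell()): offset=6
After 3 (tell()): offset=6
After 4 (read(7)): returned 'DKEV44W', offset=13
After 5 (tell()): offset=13
After 6 (seek(+2, CUR)): offset=15

Answer: 15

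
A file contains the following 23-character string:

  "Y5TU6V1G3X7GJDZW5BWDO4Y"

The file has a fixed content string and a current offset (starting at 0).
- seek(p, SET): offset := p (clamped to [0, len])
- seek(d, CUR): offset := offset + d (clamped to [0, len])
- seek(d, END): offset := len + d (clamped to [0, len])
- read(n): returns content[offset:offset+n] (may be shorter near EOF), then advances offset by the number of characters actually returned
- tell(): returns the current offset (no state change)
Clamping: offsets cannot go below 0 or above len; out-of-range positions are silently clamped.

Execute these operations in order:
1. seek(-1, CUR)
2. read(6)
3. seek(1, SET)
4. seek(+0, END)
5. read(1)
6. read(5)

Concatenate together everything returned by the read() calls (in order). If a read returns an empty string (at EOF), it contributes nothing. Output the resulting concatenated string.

After 1 (seek(-1, CUR)): offset=0
After 2 (read(6)): returned 'Y5TU6V', offset=6
After 3 (seek(1, SET)): offset=1
After 4 (seek(+0, END)): offset=23
After 5 (read(1)): returned '', offset=23
After 6 (read(5)): returned '', offset=23

Answer: Y5TU6V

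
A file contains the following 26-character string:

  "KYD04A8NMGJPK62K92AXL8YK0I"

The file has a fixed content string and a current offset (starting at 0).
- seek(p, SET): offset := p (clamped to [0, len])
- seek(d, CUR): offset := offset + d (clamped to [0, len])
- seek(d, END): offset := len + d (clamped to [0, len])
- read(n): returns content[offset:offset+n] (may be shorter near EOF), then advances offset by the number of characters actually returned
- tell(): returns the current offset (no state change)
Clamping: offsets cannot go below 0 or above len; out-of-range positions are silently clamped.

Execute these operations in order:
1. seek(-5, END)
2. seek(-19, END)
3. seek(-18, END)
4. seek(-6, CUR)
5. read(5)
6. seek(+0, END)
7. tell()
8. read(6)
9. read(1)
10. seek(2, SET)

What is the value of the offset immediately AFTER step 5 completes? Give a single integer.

Answer: 7

Derivation:
After 1 (seek(-5, END)): offset=21
After 2 (seek(-19, END)): offset=7
After 3 (seek(-18, END)): offset=8
After 4 (seek(-6, CUR)): offset=2
After 5 (read(5)): returned 'D04A8', offset=7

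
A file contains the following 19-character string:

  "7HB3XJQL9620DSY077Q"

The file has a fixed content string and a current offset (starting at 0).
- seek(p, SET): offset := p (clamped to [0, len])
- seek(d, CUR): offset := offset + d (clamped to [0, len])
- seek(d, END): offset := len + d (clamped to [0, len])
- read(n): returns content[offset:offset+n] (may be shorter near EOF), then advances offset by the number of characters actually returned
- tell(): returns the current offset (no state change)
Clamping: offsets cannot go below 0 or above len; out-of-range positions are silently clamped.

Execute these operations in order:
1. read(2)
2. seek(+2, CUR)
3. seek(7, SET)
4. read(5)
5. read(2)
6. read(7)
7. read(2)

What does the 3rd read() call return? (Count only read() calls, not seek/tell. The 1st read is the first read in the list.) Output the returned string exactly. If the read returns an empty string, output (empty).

Answer: DS

Derivation:
After 1 (read(2)): returned '7H', offset=2
After 2 (seek(+2, CUR)): offset=4
After 3 (seek(7, SET)): offset=7
After 4 (read(5)): returned 'L9620', offset=12
After 5 (read(2)): returned 'DS', offset=14
After 6 (read(7)): returned 'Y077Q', offset=19
After 7 (read(2)): returned '', offset=19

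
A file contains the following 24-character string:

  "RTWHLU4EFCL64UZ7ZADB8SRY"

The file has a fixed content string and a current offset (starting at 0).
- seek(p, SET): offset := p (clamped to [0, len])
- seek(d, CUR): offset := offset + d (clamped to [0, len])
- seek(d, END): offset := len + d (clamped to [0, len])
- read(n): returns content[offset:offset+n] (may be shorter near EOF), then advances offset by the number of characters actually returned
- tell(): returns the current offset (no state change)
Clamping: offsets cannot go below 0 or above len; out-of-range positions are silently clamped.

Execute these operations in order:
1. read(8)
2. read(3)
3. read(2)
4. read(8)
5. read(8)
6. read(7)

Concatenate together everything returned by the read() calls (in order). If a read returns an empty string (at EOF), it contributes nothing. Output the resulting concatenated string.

Answer: RTWHLU4EFCL64UZ7ZADB8SRY

Derivation:
After 1 (read(8)): returned 'RTWHLU4E', offset=8
After 2 (read(3)): returned 'FCL', offset=11
After 3 (read(2)): returned '64', offset=13
After 4 (read(8)): returned 'UZ7ZADB8', offset=21
After 5 (read(8)): returned 'SRY', offset=24
After 6 (read(7)): returned '', offset=24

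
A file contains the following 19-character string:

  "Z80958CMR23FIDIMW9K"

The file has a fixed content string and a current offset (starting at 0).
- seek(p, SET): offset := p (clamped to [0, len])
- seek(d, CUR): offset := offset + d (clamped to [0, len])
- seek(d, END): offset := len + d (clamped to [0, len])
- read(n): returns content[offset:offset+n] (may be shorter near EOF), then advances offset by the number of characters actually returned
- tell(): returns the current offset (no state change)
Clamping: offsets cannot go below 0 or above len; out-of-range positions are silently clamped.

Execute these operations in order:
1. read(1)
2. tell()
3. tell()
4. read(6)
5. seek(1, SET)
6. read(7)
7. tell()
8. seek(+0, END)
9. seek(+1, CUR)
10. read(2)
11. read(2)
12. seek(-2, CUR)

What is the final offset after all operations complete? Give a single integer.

Answer: 17

Derivation:
After 1 (read(1)): returned 'Z', offset=1
After 2 (tell()): offset=1
After 3 (tell()): offset=1
After 4 (read(6)): returned '80958C', offset=7
After 5 (seek(1, SET)): offset=1
After 6 (read(7)): returned '80958CM', offset=8
After 7 (tell()): offset=8
After 8 (seek(+0, END)): offset=19
After 9 (seek(+1, CUR)): offset=19
After 10 (read(2)): returned '', offset=19
After 11 (read(2)): returned '', offset=19
After 12 (seek(-2, CUR)): offset=17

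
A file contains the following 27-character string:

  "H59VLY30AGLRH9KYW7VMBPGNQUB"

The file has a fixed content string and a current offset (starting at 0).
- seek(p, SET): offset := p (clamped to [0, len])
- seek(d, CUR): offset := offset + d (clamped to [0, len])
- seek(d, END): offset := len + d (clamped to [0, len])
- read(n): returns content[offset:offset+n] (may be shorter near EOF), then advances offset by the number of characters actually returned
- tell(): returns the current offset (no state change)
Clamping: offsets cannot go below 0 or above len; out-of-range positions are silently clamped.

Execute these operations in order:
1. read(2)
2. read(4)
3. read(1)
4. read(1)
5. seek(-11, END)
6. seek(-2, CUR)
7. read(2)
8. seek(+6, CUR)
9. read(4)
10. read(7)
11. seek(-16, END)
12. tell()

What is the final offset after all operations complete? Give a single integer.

After 1 (read(2)): returned 'H5', offset=2
After 2 (read(4)): returned '9VLY', offset=6
After 3 (read(1)): returned '3', offset=7
After 4 (read(1)): returned '0', offset=8
After 5 (seek(-11, END)): offset=16
After 6 (seek(-2, CUR)): offset=14
After 7 (read(2)): returned 'KY', offset=16
After 8 (seek(+6, CUR)): offset=22
After 9 (read(4)): returned 'GNQU', offset=26
After 10 (read(7)): returned 'B', offset=27
After 11 (seek(-16, END)): offset=11
After 12 (tell()): offset=11

Answer: 11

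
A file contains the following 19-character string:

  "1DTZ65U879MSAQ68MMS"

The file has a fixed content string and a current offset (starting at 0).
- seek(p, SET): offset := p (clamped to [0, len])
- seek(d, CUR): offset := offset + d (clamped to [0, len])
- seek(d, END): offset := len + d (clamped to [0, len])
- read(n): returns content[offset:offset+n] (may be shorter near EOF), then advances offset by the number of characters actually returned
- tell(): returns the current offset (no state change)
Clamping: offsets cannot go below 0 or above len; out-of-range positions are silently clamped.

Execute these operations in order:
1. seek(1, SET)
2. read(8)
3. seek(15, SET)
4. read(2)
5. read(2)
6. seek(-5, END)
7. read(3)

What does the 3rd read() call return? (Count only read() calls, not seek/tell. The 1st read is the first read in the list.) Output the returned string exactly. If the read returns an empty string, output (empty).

After 1 (seek(1, SET)): offset=1
After 2 (read(8)): returned 'DTZ65U87', offset=9
After 3 (seek(15, SET)): offset=15
After 4 (read(2)): returned '8M', offset=17
After 5 (read(2)): returned 'MS', offset=19
After 6 (seek(-5, END)): offset=14
After 7 (read(3)): returned '68M', offset=17

Answer: MS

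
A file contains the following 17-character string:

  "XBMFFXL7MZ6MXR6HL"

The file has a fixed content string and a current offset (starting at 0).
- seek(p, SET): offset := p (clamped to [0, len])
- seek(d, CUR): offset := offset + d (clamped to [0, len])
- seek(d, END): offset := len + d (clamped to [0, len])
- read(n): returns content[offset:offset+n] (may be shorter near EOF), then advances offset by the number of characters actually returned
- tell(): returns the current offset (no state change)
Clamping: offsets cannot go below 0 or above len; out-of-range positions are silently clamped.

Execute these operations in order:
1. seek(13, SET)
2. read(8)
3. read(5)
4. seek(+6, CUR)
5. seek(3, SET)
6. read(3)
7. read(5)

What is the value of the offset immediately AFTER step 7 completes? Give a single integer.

After 1 (seek(13, SET)): offset=13
After 2 (read(8)): returned 'R6HL', offset=17
After 3 (read(5)): returned '', offset=17
After 4 (seek(+6, CUR)): offset=17
After 5 (seek(3, SET)): offset=3
After 6 (read(3)): returned 'FFX', offset=6
After 7 (read(5)): returned 'L7MZ6', offset=11

Answer: 11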